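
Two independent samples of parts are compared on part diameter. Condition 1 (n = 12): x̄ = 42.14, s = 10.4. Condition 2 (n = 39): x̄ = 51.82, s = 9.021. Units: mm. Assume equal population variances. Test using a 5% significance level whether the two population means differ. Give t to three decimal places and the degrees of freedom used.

t = -3.137, df = 49

Let group 1 = condition 1, group 2 = condition 2. H0: μ_1 = μ_2; H1: μ_1 ≠ μ_2 (two-sample pooled-variance t-test, two-sided).
s_p² = [(12−1)·10.4² + (39−1)·9.021²]/(12+39−2) = 87.3906
t = (42.14 − 51.82)/√[87.3906·(1/12 + 1/39)] = -3.137
df = n₁ + n₂ − 2 = 49
Two-sided p-value ≈ 0.0029
Since p ≈ 0.0029 < α = 0.05, reject H0; the evidence is statistically significant.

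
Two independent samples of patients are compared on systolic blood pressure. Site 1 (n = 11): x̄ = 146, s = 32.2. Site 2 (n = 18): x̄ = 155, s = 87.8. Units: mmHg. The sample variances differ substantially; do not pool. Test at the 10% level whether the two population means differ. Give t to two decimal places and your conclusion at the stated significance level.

Let group 1 = site 1, group 2 = site 2. H0: μ_1 = μ_2; H1: μ_1 ≠ μ_2 (Welch's two-sample t-test, two-sided).
t = (x̄_1 − x̄_2)/√(s_1²/n_1 + s_2²/n_2) = (146 − 155)/√(32.2²/11 + 87.8²/18) = -0.39
Welch–Satterthwaite df ≈ 23.38
Two-sided p-value ≈ 0.6974
Since p ≈ 0.6974 > α = 0.1, fail to reject H0; the data do not provide sufficient evidence against H0.

t = -0.39; fail to reject H0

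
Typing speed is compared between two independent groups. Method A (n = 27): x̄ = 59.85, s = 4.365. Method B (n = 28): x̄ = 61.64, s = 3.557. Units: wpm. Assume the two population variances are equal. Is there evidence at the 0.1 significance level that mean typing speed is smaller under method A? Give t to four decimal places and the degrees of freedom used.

t = -1.6700, df = 53

Let group 1 = method A, group 2 = method B. H0: μ_1 = μ_2; H1: μ_1 < μ_2 (two-sample pooled-variance t-test, left-tailed).
s_p² = [(27−1)·4.365² + (28−1)·3.557²]/(27+28−2) = 15.7924
t = (59.85 − 61.64)/√[15.7924·(1/27 + 1/28)] = -1.6700
df = n₁ + n₂ − 2 = 53
p-value = P(T ≤ -1.6700) ≈ 0.050
Since p ≈ 0.050 < α = 0.1, reject H0; the data support H1.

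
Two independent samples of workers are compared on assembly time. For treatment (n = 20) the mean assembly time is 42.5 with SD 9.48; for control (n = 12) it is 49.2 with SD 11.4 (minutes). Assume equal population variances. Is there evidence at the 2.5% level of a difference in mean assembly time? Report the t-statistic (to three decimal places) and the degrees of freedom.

t = -1.794, df = 30

Let group 1 = treatment, group 2 = control. H0: μ_1 = μ_2; H1: μ_1 ≠ μ_2 (two-sample pooled-variance t-test, two-sided).
s_p² = [(20−1)·9.48² + (12−1)·11.4²]/(20+12−2) = 104.57
t = (42.5 − 49.2)/√[104.57·(1/20 + 1/12)] = -1.794
df = n₁ + n₂ − 2 = 30
Two-sided p-value ≈ 0.083
Since p ≈ 0.083 > α = 0.025, fail to reject H0; the evidence is not statistically significant.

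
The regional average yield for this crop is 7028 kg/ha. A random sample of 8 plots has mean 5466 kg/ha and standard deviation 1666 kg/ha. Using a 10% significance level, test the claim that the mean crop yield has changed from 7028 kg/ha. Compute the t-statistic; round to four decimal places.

H0: μ = 7028; H1: μ ≠ 7028 (one-sample t-test, two-sided).
t = (x̄ − μ₀)/(s/√n) = (5466 − 7028)/(1666/√8) = -2.6519
df = n − 1 = 7
Two-sided p-value ≈ 0.033
Since p ≈ 0.033 < α = 0.1, reject H0; the data support H1.

-2.6519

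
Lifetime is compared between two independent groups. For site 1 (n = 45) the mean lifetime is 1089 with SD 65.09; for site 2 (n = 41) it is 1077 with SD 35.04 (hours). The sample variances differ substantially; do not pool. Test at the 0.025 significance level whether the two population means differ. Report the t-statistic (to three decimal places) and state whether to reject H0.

t = 1.077; fail to reject H0

Let group 1 = site 1, group 2 = site 2. H0: μ_1 = μ_2; H1: μ_1 ≠ μ_2 (Welch's two-sample t-test, two-sided).
t = (x̄_1 − x̄_2)/√(s_1²/n_1 + s_2²/n_2) = (1089 − 1077)/√(65.09²/45 + 35.04²/41) = 1.077
Welch–Satterthwaite df ≈ 68.79
Two-sided p-value ≈ 0.285
Since p ≈ 0.285 > α = 0.025, fail to reject H0; the evidence is not statistically significant.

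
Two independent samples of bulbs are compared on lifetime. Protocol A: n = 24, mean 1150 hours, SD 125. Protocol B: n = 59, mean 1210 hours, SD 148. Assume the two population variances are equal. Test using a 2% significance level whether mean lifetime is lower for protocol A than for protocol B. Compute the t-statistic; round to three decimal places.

-1.747

Let group 1 = protocol A, group 2 = protocol B. H0: μ_1 = μ_2; H1: μ_1 < μ_2 (two-sample pooled-variance t-test, left-tailed).
s_p² = [(24−1)·125² + (59−1)·148²]/(24+59−2) = 20121.1
t = (1150 − 1210)/√[20121.1·(1/24 + 1/59)] = -1.747
df = n₁ + n₂ − 2 = 81
p-value = P(T ≤ -1.747) ≈ 0.042
Since p ≈ 0.042 > α = 0.02, fail to reject H0; the evidence is not statistically significant.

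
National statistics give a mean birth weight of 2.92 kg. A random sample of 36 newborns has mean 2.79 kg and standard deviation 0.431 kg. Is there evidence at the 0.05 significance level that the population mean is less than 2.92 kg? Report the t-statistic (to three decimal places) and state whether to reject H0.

H0: μ = 2.92; H1: μ < 2.92 (one-sample t-test, left-tailed).
t = (x̄ − μ₀)/(s/√n) = (2.79 − 2.92)/(0.431/√36) = -1.810
df = n − 1 = 35
p-value = P(T ≤ -1.810) ≈ 0.0395
Since p ≈ 0.0395 < α = 0.05, reject H0; the evidence is statistically significant.

t = -1.810; reject H0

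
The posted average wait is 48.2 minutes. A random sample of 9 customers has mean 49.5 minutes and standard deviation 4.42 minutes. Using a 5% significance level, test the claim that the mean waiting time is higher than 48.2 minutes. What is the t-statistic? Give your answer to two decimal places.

0.88

H0: μ = 48.2; H1: μ > 48.2 (one-sample t-test, right-tailed).
t = (x̄ − μ₀)/(s/√n) = (49.5 − 48.2)/(4.42/√9) = 0.88
df = n − 1 = 8
p-value = P(T ≥ 0.88) ≈ 0.2017
Since p ≈ 0.2017 > α = 0.05, fail to reject H0; the evidence is not statistically significant.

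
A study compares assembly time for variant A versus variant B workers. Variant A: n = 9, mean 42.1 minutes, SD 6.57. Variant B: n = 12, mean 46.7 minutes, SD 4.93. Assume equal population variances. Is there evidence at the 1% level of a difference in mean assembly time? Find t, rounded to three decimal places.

-1.837

Let group 1 = variant A, group 2 = variant B. H0: μ_1 = μ_2; H1: μ_1 ≠ μ_2 (two-sample pooled-variance t-test, two-sided).
s_p² = [(9−1)·6.57² + (12−1)·4.93²]/(9+12−2) = 32.246
t = (42.1 − 46.7)/√[32.246·(1/9 + 1/12)] = -1.837
df = n₁ + n₂ − 2 = 19
Two-sided p-value ≈ 0.0819
Since p ≈ 0.0819 > α = 0.01, fail to reject H0; the data do not provide sufficient evidence against H0.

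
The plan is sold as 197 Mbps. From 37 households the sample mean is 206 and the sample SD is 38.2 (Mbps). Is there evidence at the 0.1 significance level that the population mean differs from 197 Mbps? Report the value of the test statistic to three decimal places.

H0: μ = 197; H1: μ ≠ 197 (one-sample t-test, two-sided).
t = (x̄ − μ₀)/(s/√n) = (206 − 197)/(38.2/√37) = 1.433
df = n − 1 = 36
Two-sided p-value ≈ 0.1605
Since p ≈ 0.1605 > α = 0.1, fail to reject H0; the data do not provide sufficient evidence against H0.

1.433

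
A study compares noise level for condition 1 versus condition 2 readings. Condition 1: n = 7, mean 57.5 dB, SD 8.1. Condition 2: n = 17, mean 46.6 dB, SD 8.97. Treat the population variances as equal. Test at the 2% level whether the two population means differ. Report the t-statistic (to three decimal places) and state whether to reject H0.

t = 2.777; reject H0

Let group 1 = condition 1, group 2 = condition 2. H0: μ_1 = μ_2; H1: μ_1 ≠ μ_2 (two-sample pooled-variance t-test, two-sided).
s_p² = [(7−1)·8.1² + (17−1)·8.97²]/(7+17−2) = 76.4107
t = (57.5 − 46.6)/√[76.4107·(1/7 + 1/17)] = 2.777
df = n₁ + n₂ − 2 = 22
Two-sided p-value ≈ 0.011
Since p ≈ 0.011 < α = 0.02, reject H0; the data support H1.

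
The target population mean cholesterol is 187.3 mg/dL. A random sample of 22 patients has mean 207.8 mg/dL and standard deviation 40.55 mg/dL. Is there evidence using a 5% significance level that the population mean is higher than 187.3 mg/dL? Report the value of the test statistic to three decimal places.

2.371

H0: μ = 187.3; H1: μ > 187.3 (one-sample t-test, right-tailed).
t = (x̄ − μ₀)/(s/√n) = (207.8 − 187.3)/(40.55/√22) = 2.371
df = n − 1 = 21
p-value = P(T ≥ 2.371) ≈ 0.014
Since p ≈ 0.014 < α = 0.05, reject H0; the data support H1.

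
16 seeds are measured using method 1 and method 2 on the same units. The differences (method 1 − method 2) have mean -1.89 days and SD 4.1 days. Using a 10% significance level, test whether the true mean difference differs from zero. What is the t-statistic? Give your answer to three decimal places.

-1.844

H0: μ_d = 0; H1: μ_d ≠ 0 (paired t-test on the differences, two-sided).
t = d̄/(s_d/√n) = -1.89/(4.1/√16) = -1.844
df = n − 1 = 15
Two-sided p-value ≈ 0.085
Since p ≈ 0.085 < α = 0.1, reject H0; the evidence is statistically significant.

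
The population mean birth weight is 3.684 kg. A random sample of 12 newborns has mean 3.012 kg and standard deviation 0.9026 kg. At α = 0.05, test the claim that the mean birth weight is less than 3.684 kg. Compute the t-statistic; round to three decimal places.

H0: μ = 3.684; H1: μ < 3.684 (one-sample t-test, left-tailed).
t = (x̄ − μ₀)/(s/√n) = (3.012 − 3.684)/(0.9026/√12) = -2.579
df = n − 1 = 11
p-value = P(T ≤ -2.579) ≈ 0.013
Since p ≈ 0.013 < α = 0.05, reject H0; the evidence is statistically significant.

-2.579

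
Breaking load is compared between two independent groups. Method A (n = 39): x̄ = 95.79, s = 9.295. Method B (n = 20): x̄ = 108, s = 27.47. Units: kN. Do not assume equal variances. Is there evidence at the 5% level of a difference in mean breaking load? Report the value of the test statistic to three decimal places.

Let group 1 = method A, group 2 = method B. H0: μ_1 = μ_2; H1: μ_1 ≠ μ_2 (Welch's two-sample t-test, two-sided).
t = (x̄_1 − x̄_2)/√(s_1²/n_1 + s_2²/n_2) = (95.79 − 108)/√(9.295²/39 + 27.47²/20) = -1.932
Welch–Satterthwaite df ≈ 21.26
Two-sided p-value ≈ 0.067
Since p ≈ 0.067 > α = 0.05, fail to reject H0; the evidence is not statistically significant.

-1.932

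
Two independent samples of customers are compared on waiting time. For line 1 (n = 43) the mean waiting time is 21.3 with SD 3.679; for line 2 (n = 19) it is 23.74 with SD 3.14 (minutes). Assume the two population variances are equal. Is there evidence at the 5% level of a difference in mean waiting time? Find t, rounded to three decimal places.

-2.512

Let group 1 = line 1, group 2 = line 2. H0: μ_1 = μ_2; H1: μ_1 ≠ μ_2 (two-sample pooled-variance t-test, two-sided).
s_p² = [(43−1)·3.679² + (19−1)·3.14²]/(43+19−2) = 12.4324
t = (21.3 − 23.74)/√[12.4324·(1/43 + 1/19)] = -2.512
df = n₁ + n₂ − 2 = 60
Two-sided p-value ≈ 0.015
Since p ≈ 0.015 < α = 0.05, reject H0; the evidence is statistically significant.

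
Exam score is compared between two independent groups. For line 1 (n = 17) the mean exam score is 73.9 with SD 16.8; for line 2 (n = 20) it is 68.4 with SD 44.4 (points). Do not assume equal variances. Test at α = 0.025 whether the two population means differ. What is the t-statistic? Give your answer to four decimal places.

0.5125

Let group 1 = line 1, group 2 = line 2. H0: μ_1 = μ_2; H1: μ_1 ≠ μ_2 (Welch's two-sample t-test, two-sided).
t = (x̄_1 − x̄_2)/√(s_1²/n_1 + s_2²/n_2) = (73.9 − 68.4)/√(16.8²/17 + 44.4²/20) = 0.5125
Welch–Satterthwaite df ≈ 25.09
Two-sided p-value ≈ 0.613
Since p ≈ 0.613 > α = 0.025, fail to reject H0; the data do not provide sufficient evidence against H0.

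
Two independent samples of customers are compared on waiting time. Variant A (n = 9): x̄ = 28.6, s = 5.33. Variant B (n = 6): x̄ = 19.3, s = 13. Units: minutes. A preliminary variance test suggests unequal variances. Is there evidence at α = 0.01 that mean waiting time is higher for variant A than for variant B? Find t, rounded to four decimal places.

1.6617

Let group 1 = variant A, group 2 = variant B. H0: μ_1 = μ_2; H1: μ_1 > μ_2 (Welch's two-sample t-test, right-tailed).
t = (x̄_1 − x̄_2)/√(s_1²/n_1 + s_2²/n_2) = (28.6 − 19.3)/√(5.33²/9 + 13²/6) = 1.6617
Welch–Satterthwaite df ≈ 6.14
p-value = P(T ≥ 1.6617) ≈ 0.0733
Since p ≈ 0.0733 > α = 0.01, fail to reject H0; the data do not provide sufficient evidence against H0.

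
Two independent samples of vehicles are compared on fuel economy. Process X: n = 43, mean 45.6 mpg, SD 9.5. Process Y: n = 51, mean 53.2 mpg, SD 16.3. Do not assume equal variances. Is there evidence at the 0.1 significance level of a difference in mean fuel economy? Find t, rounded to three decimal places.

-2.811

Let group 1 = process X, group 2 = process Y. H0: μ_1 = μ_2; H1: μ_1 ≠ μ_2 (Welch's two-sample t-test, two-sided).
t = (x̄_1 − x̄_2)/√(s_1²/n_1 + s_2²/n_2) = (45.6 − 53.2)/√(9.5²/43 + 16.3²/51) = -2.811
Welch–Satterthwaite df ≈ 82.47
Two-sided p-value ≈ 0.006
Since p ≈ 0.006 < α = 0.1, reject H0; the data support H1.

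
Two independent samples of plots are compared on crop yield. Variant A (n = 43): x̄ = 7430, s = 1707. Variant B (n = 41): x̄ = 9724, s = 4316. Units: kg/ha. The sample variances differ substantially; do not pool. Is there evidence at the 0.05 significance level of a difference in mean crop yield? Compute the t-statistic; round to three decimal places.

Let group 1 = variant A, group 2 = variant B. H0: μ_1 = μ_2; H1: μ_1 ≠ μ_2 (Welch's two-sample t-test, two-sided).
t = (x̄_1 − x̄_2)/√(s_1²/n_1 + s_2²/n_2) = (7430 − 9724)/√(1707²/43 + 4316²/41) = -3.175
Welch–Satterthwaite df ≈ 51.73
Two-sided p-value ≈ 0.003
Since p ≈ 0.003 < α = 0.05, reject H0; the data support H1.

-3.175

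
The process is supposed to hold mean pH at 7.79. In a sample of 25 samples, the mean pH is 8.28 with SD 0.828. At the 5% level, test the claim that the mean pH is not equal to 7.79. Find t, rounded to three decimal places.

2.959

H0: μ = 7.79; H1: μ ≠ 7.79 (one-sample t-test, two-sided).
t = (x̄ − μ₀)/(s/√n) = (8.28 − 7.79)/(0.828/√25) = 2.959
df = n − 1 = 24
Two-sided p-value ≈ 0.0068
Since p ≈ 0.0068 < α = 0.05, reject H0; the data support H1.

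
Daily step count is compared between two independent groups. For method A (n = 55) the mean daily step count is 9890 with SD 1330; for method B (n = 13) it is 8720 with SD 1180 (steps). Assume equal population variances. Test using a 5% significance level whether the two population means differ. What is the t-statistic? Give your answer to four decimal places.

2.9094

Let group 1 = method A, group 2 = method B. H0: μ_1 = μ_2; H1: μ_1 ≠ μ_2 (two-sample pooled-variance t-test, two-sided).
s_p² = [(55−1)·1330² + (13−1)·1180²]/(55+13−2) = 1700450
t = (9890 − 8720)/√[1700450·(1/55 + 1/13)] = 2.9094
df = n₁ + n₂ − 2 = 66
Two-sided p-value ≈ 0.005
Since p ≈ 0.005 < α = 0.05, reject H0; the evidence is statistically significant.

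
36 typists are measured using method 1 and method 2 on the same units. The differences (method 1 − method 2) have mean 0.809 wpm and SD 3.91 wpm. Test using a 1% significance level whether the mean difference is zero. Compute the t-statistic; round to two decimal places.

H0: μ_d = 0; H1: μ_d ≠ 0 (paired t-test on the differences, two-sided).
t = d̄/(s_d/√n) = 0.809/(3.91/√36) = 1.24
df = n − 1 = 35
Two-sided p-value ≈ 0.223
Since p ≈ 0.223 > α = 0.01, fail to reject H0; the evidence is not statistically significant.

1.24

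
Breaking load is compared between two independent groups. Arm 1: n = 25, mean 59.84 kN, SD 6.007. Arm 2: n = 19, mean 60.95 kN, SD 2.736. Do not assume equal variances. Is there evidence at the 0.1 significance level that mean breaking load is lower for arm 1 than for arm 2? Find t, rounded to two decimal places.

Let group 1 = arm 1, group 2 = arm 2. H0: μ_1 = μ_2; H1: μ_1 < μ_2 (Welch's two-sample t-test, left-tailed).
t = (x̄_1 − x̄_2)/√(s_1²/n_1 + s_2²/n_2) = (59.84 − 60.95)/√(6.007²/25 + 2.736²/19) = -0.82
Welch–Satterthwaite df ≈ 35.38
p-value = P(T ≤ -0.82) ≈ 0.209
Since p ≈ 0.209 > α = 0.1, fail to reject H0; the data do not provide sufficient evidence against H0.

-0.82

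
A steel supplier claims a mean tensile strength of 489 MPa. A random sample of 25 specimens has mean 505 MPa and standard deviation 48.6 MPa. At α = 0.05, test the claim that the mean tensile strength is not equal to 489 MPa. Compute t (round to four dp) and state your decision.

t = 1.6461; fail to reject H0

H0: μ = 489; H1: μ ≠ 489 (one-sample t-test, two-sided).
t = (x̄ − μ₀)/(s/√n) = (505 − 489)/(48.6/√25) = 1.6461
df = n − 1 = 24
Two-sided p-value ≈ 0.113
Since p ≈ 0.113 > α = 0.05, fail to reject H0; the data do not provide sufficient evidence against H0.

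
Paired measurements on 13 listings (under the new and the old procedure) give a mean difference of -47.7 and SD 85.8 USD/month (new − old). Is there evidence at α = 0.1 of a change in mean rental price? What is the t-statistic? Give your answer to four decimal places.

-2.0045

H0: μ_d = 0; H1: μ_d ≠ 0 (paired t-test on the differences, two-sided).
t = d̄/(s_d/√n) = -47.7/(85.8/√13) = -2.0045
df = n − 1 = 12
Two-sided p-value ≈ 0.068
Since p ≈ 0.068 < α = 0.1, reject H0; the data support H1.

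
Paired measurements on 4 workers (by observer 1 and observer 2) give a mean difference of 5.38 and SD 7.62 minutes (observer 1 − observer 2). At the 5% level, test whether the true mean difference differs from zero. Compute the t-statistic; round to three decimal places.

H0: μ_d = 0; H1: μ_d ≠ 0 (paired t-test on the differences, two-sided).
t = d̄/(s_d/√n) = 5.38/(7.62/√4) = 1.412
df = n − 1 = 3
Two-sided p-value ≈ 0.253
Since p ≈ 0.253 > α = 0.05, fail to reject H0; the data do not provide sufficient evidence against H0.

1.412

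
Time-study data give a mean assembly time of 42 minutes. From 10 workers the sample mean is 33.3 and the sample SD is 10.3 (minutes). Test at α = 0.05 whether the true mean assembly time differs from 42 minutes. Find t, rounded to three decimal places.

H0: μ = 42; H1: μ ≠ 42 (one-sample t-test, two-sided).
t = (x̄ − μ₀)/(s/√n) = (33.3 − 42)/(10.3/√10) = -2.671
df = n − 1 = 9
Two-sided p-value ≈ 0.026
Since p ≈ 0.026 < α = 0.05, reject H0; the evidence is statistically significant.

-2.671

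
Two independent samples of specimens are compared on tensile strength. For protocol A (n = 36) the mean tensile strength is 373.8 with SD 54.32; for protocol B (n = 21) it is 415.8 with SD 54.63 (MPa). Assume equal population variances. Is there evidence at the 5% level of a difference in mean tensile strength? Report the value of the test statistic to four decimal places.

-2.8100

Let group 1 = protocol A, group 2 = protocol B. H0: μ_1 = μ_2; H1: μ_1 ≠ μ_2 (two-sample pooled-variance t-test, two-sided).
s_p² = [(36−1)·54.32² + (21−1)·54.63²]/(36+21−2) = 2962.94
t = (373.8 − 415.8)/√[2962.94·(1/36 + 1/21)] = -2.8100
df = n₁ + n₂ − 2 = 55
Two-sided p-value ≈ 0.007
Since p ≈ 0.007 < α = 0.05, reject H0; the evidence is statistically significant.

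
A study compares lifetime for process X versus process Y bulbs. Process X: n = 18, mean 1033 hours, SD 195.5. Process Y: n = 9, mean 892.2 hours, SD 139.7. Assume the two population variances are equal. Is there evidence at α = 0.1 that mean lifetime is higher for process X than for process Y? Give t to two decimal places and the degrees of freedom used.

Let group 1 = process X, group 2 = process Y. H0: μ_1 = μ_2; H1: μ_1 > μ_2 (two-sample pooled-variance t-test, right-tailed).
s_p² = [(18−1)·195.5² + (9−1)·139.7²]/(18+9−2) = 32234.9
t = (1033 − 892.2)/√[32234.9·(1/18 + 1/9)] = 1.92
df = n₁ + n₂ − 2 = 25
p-value = P(T ≥ 1.92) ≈ 0.0331
Since p ≈ 0.0331 < α = 0.1, reject H0; the evidence is statistically significant.

t = 1.92, df = 25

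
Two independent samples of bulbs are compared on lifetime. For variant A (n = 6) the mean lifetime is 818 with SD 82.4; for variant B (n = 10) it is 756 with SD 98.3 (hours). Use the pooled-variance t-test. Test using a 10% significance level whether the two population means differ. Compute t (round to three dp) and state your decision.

t = 1.292; fail to reject H0

Let group 1 = variant A, group 2 = variant B. H0: μ_1 = μ_2; H1: μ_1 ≠ μ_2 (two-sample pooled-variance t-test, two-sided).
s_p² = [(6−1)·82.4² + (10−1)·98.3²]/(6+10−2) = 8636.77
t = (818 − 756)/√[8636.77·(1/6 + 1/10)] = 1.292
df = n₁ + n₂ − 2 = 14
Two-sided p-value ≈ 0.2173
Since p ≈ 0.2173 > α = 0.1, fail to reject H0; the data do not provide sufficient evidence against H0.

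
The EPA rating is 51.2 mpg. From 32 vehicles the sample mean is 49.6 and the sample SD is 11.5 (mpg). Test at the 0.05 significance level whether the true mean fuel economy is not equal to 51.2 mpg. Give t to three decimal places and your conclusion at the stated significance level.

t = -0.787; fail to reject H0

H0: μ = 51.2; H1: μ ≠ 51.2 (one-sample t-test, two-sided).
t = (x̄ − μ₀)/(s/√n) = (49.6 − 51.2)/(11.5/√32) = -0.787
df = n − 1 = 31
Two-sided p-value ≈ 0.4372
Since p ≈ 0.4372 > α = 0.05, fail to reject H0; the data do not provide sufficient evidence against H0.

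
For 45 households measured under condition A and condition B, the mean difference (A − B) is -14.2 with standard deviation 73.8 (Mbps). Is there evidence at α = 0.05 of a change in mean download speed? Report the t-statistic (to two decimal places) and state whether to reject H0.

H0: μ_d = 0; H1: μ_d ≠ 0 (paired t-test on the differences, two-sided).
t = d̄/(s_d/√n) = -14.2/(73.8/√45) = -1.29
df = n − 1 = 44
Two-sided p-value ≈ 0.2035
Since p ≈ 0.2035 > α = 0.05, fail to reject H0; the data do not provide sufficient evidence against H0.

t = -1.29; fail to reject H0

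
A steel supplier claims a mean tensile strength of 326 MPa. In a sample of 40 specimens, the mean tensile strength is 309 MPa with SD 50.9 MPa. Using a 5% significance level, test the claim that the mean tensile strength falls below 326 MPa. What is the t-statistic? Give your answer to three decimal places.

-2.112

H0: μ = 326; H1: μ < 326 (one-sample t-test, left-tailed).
t = (x̄ − μ₀)/(s/√n) = (309 − 326)/(50.9/√40) = -2.112
df = n − 1 = 39
p-value = P(T ≤ -2.112) ≈ 0.021
Since p ≈ 0.021 < α = 0.05, reject H0; the evidence is statistically significant.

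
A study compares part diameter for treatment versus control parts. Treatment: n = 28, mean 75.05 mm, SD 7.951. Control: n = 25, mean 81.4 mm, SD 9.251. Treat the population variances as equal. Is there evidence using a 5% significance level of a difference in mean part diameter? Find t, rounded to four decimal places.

Let group 1 = treatment, group 2 = control. H0: μ_1 = μ_2; H1: μ_1 ≠ μ_2 (two-sample pooled-variance t-test, two-sided).
s_p² = [(28−1)·7.951² + (25−1)·9.251²]/(28+25−2) = 73.742
t = (75.05 − 81.4)/√[73.742·(1/28 + 1/25)] = -2.6874
df = n₁ + n₂ − 2 = 51
Two-sided p-value ≈ 0.0097
Since p ≈ 0.0097 < α = 0.05, reject H0; the evidence is statistically significant.

-2.6874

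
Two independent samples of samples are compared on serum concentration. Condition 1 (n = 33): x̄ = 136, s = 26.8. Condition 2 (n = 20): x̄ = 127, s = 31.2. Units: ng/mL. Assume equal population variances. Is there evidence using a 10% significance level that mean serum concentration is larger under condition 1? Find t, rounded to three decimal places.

Let group 1 = condition 1, group 2 = condition 2. H0: μ_1 = μ_2; H1: μ_1 > μ_2 (two-sample pooled-variance t-test, right-tailed).
s_p² = [(33−1)·26.8² + (20−1)·31.2²]/(33+20−2) = 813.315
t = (136 − 127)/√[813.315·(1/33 + 1/20)] = 1.114
df = n₁ + n₂ − 2 = 51
p-value = P(T ≥ 1.114) ≈ 0.135
Since p ≈ 0.135 > α = 0.1, fail to reject H0; the evidence is not statistically significant.

1.114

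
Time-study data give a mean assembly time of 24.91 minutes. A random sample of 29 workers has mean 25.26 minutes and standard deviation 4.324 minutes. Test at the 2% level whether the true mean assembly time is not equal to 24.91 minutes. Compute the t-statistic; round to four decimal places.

H0: μ = 24.91; H1: μ ≠ 24.91 (one-sample t-test, two-sided).
t = (x̄ − μ₀)/(s/√n) = (25.26 − 24.91)/(4.324/√29) = 0.4359
df = n − 1 = 28
Two-sided p-value ≈ 0.6663
Since p ≈ 0.6663 > α = 0.02, fail to reject H0; the data do not provide sufficient evidence against H0.

0.4359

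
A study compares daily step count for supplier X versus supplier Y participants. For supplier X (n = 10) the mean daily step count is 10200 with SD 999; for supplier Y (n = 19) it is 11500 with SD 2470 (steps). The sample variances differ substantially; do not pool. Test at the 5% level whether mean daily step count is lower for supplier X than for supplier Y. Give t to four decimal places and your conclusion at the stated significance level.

Let group 1 = supplier X, group 2 = supplier Y. H0: μ_1 = μ_2; H1: μ_1 < μ_2 (Welch's two-sample t-test, left-tailed).
t = (x̄_1 − x̄_2)/√(s_1²/n_1 + s_2²/n_2) = (10200 − 11500)/√(999²/10 + 2470²/19) = -2.0038
Welch–Satterthwaite df ≈ 25.92
p-value = P(T ≤ -2.0038) ≈ 0.0278
Since p ≈ 0.0278 < α = 0.05, reject H0; the evidence is statistically significant.

t = -2.0038; reject H0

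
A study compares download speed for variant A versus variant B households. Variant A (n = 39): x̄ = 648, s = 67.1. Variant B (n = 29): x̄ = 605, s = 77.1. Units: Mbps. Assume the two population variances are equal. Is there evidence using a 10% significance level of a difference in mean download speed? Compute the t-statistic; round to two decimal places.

Let group 1 = variant A, group 2 = variant B. H0: μ_1 = μ_2; H1: μ_1 ≠ μ_2 (two-sample pooled-variance t-test, two-sided).
s_p² = [(39−1)·67.1² + (29−1)·77.1²]/(39+29−2) = 5114.17
t = (648 − 605)/√[5114.17·(1/39 + 1/29)] = 2.45
df = n₁ + n₂ − 2 = 66
Two-sided p-value ≈ 0.0169
Since p ≈ 0.0169 < α = 0.1, reject H0; the evidence is statistically significant.

2.45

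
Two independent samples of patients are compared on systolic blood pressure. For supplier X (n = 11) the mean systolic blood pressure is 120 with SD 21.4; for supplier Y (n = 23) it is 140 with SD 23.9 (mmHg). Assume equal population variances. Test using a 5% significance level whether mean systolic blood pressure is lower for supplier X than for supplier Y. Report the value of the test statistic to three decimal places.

Let group 1 = supplier X, group 2 = supplier Y. H0: μ_1 = μ_2; H1: μ_1 < μ_2 (two-sample pooled-variance t-test, left-tailed).
s_p² = [(11−1)·21.4² + (23−1)·23.9²]/(11+23−2) = 535.819
t = (120 − 140)/√[535.819·(1/11 + 1/23)] = -2.357
df = n₁ + n₂ − 2 = 32
p-value = P(T ≤ -2.357) ≈ 0.012
Since p ≈ 0.012 < α = 0.05, reject H0; the evidence is statistically significant.

-2.357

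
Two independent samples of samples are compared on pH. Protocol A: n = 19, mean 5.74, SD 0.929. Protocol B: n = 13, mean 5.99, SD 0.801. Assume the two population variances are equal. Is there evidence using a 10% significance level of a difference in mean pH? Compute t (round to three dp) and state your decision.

Let group 1 = protocol A, group 2 = protocol B. H0: μ_1 = μ_2; H1: μ_1 ≠ μ_2 (two-sample pooled-variance t-test, two-sided).
s_p² = [(19−1)·0.929² + (13−1)·0.801²]/(19+13−2) = 0.774465
t = (5.74 − 5.99)/√[0.774465·(1/19 + 1/13)] = -0.789
df = n₁ + n₂ − 2 = 30
Two-sided p-value ≈ 0.436
Since p ≈ 0.436 > α = 0.1, fail to reject H0; the data do not provide sufficient evidence against H0.

t = -0.789; fail to reject H0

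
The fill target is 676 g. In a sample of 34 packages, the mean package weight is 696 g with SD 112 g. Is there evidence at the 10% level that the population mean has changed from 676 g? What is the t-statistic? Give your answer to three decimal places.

1.041

H0: μ = 676; H1: μ ≠ 676 (one-sample t-test, two-sided).
t = (x̄ − μ₀)/(s/√n) = (696 − 676)/(112/√34) = 1.041
df = n − 1 = 33
Two-sided p-value ≈ 0.3053
Since p ≈ 0.3053 > α = 0.1, fail to reject H0; the data do not provide sufficient evidence against H0.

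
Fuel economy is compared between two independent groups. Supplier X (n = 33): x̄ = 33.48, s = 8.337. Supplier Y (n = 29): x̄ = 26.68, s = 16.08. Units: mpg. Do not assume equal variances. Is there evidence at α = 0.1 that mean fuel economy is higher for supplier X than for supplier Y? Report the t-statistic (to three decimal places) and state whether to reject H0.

Let group 1 = supplier X, group 2 = supplier Y. H0: μ_1 = μ_2; H1: μ_1 > μ_2 (Welch's two-sample t-test, right-tailed).
t = (x̄_1 − x̄_2)/√(s_1²/n_1 + s_2²/n_2) = (33.48 − 26.68)/√(8.337²/33 + 16.08²/29) = 2.048
Welch–Satterthwaite df ≈ 40.80
p-value = P(T ≥ 2.048) ≈ 0.0235
Since p ≈ 0.0235 < α = 0.1, reject H0; the data support H1.

t = 2.048; reject H0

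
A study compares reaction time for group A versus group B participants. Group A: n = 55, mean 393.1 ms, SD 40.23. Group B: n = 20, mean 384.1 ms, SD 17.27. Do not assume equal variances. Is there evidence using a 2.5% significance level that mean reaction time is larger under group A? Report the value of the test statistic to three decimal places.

Let group 1 = group A, group 2 = group B. H0: μ_1 = μ_2; H1: μ_1 > μ_2 (Welch's two-sample t-test, right-tailed).
t = (x̄_1 − x̄_2)/√(s_1²/n_1 + s_2²/n_2) = (393.1 − 384.1)/√(40.23²/55 + 17.27²/20) = 1.352
Welch–Satterthwaite df ≈ 70.87
p-value = P(T ≥ 1.352) ≈ 0.090
Since p ≈ 0.090 > α = 0.025, fail to reject H0; the evidence is not statistically significant.

1.352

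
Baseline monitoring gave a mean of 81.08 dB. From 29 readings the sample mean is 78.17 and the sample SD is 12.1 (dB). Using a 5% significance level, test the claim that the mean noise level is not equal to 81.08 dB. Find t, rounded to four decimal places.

-1.2951

H0: μ = 81.08; H1: μ ≠ 81.08 (one-sample t-test, two-sided).
t = (x̄ − μ₀)/(s/√n) = (78.17 − 81.08)/(12.1/√29) = -1.2951
df = n − 1 = 28
Two-sided p-value ≈ 0.206
Since p ≈ 0.206 > α = 0.05, fail to reject H0; the evidence is not statistically significant.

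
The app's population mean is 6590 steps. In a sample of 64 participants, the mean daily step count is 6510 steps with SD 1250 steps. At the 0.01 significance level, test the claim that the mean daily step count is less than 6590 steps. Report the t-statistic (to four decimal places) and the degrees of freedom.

t = -0.5120, df = 63

H0: μ = 6590; H1: μ < 6590 (one-sample t-test, left-tailed).
t = (x̄ − μ₀)/(s/√n) = (6510 − 6590)/(1250/√64) = -0.5120
df = n − 1 = 63
p-value = P(T ≤ -0.5120) ≈ 0.305
Since p ≈ 0.305 > α = 0.01, fail to reject H0; the data do not provide sufficient evidence against H0.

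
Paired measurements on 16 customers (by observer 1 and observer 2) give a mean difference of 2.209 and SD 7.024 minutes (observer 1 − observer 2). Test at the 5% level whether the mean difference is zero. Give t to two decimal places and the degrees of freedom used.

t = 1.26, df = 15

H0: μ_d = 0; H1: μ_d ≠ 0 (paired t-test on the differences, two-sided).
t = d̄/(s_d/√n) = 2.209/(7.024/√16) = 1.26
df = n − 1 = 15
Two-sided p-value ≈ 0.228
Since p ≈ 0.228 > α = 0.05, fail to reject H0; the data do not provide sufficient evidence against H0.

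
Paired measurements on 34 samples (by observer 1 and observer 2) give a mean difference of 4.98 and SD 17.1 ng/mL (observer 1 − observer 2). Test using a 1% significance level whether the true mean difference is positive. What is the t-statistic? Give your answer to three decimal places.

H0: μ_d = 0; H1: μ_d > 0 (paired t-test on the differences, right-tailed).
t = d̄/(s_d/√n) = 4.98/(17.1/√34) = 1.698
df = n − 1 = 33
p-value = P(T ≥ 1.698) ≈ 0.049
Since p ≈ 0.049 > α = 0.01, fail to reject H0; the data do not provide sufficient evidence against H0.

1.698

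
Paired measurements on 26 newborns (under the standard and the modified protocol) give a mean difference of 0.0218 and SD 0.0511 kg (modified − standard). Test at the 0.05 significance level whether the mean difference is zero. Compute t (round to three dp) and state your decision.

H0: μ_d = 0; H1: μ_d ≠ 0 (paired t-test on the differences, two-sided).
t = d̄/(s_d/√n) = 0.0218/(0.0511/√26) = 2.175
df = n − 1 = 25
Two-sided p-value ≈ 0.0393
Since p ≈ 0.0393 < α = 0.05, reject H0; the data support H1.

t = 2.175; reject H0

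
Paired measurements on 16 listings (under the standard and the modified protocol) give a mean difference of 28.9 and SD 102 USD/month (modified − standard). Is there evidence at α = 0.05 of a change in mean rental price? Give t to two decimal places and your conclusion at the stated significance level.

H0: μ_d = 0; H1: μ_d ≠ 0 (paired t-test on the differences, two-sided).
t = d̄/(s_d/√n) = 28.9/(102/√16) = 1.13
df = n − 1 = 15
Two-sided p-value ≈ 0.275
Since p ≈ 0.275 > α = 0.05, fail to reject H0; the evidence is not statistically significant.

t = 1.13; fail to reject H0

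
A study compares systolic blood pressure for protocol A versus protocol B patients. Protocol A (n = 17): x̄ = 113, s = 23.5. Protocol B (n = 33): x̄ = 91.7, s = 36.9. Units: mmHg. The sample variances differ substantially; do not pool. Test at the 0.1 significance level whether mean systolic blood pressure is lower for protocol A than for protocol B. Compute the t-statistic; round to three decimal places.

2.480

Let group 1 = protocol A, group 2 = protocol B. H0: μ_1 = μ_2; H1: μ_1 < μ_2 (Welch's two-sample t-test, left-tailed).
t = (x̄_1 − x̄_2)/√(s_1²/n_1 + s_2²/n_2) = (113 − 91.7)/√(23.5²/17 + 36.9²/33) = 2.480
Welch–Satterthwaite df ≈ 45.64
p-value = P(T ≤ 2.480) ≈ 0.992
Since p ≈ 0.992 > α = 0.1, fail to reject H0; the data do not provide sufficient evidence against H0.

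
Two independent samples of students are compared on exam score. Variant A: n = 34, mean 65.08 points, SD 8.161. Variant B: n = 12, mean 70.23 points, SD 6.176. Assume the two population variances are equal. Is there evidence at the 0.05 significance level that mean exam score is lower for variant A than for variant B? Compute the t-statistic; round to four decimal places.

Let group 1 = variant A, group 2 = variant B. H0: μ_1 = μ_2; H1: μ_1 < μ_2 (two-sample pooled-variance t-test, left-tailed).
s_p² = [(34−1)·8.161² + (12−1)·6.176²]/(34+12−2) = 59.4872
t = (65.08 − 70.23)/√[59.4872·(1/34 + 1/12)] = -1.9886
df = n₁ + n₂ − 2 = 44
p-value = P(T ≤ -1.9886) ≈ 0.026
Since p ≈ 0.026 < α = 0.05, reject H0; the data support H1.

-1.9886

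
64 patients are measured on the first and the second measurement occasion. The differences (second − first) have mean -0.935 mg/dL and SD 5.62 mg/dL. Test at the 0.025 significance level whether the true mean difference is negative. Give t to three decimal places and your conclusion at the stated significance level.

H0: μ_d = 0; H1: μ_d < 0 (paired t-test on the differences, left-tailed).
t = d̄/(s_d/√n) = -0.935/(5.62/√64) = -1.331
df = n − 1 = 63
p-value = P(T ≤ -1.331) ≈ 0.0940
Since p ≈ 0.0940 > α = 0.025, fail to reject H0; the data do not provide sufficient evidence against H0.

t = -1.331; fail to reject H0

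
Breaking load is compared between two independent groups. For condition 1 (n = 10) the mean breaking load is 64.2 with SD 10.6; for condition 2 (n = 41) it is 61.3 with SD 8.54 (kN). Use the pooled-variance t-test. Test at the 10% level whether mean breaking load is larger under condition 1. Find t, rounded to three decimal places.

Let group 1 = condition 1, group 2 = condition 2. H0: μ_1 = μ_2; H1: μ_1 > μ_2 (two-sample pooled-variance t-test, right-tailed).
s_p² = [(10−1)·10.6² + (41−1)·8.54²]/(10+41−2) = 80.1736
t = (64.2 − 61.3)/√[80.1736·(1/10 + 1/41)] = 0.918
df = n₁ + n₂ − 2 = 49
p-value = P(T ≥ 0.918) ≈ 0.1815
Since p ≈ 0.1815 > α = 0.1, fail to reject H0; the data do not provide sufficient evidence against H0.

0.918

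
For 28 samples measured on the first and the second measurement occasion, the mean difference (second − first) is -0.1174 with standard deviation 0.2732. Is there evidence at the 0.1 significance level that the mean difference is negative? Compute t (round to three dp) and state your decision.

H0: μ_d = 0; H1: μ_d < 0 (paired t-test on the differences, left-tailed).
t = d̄/(s_d/√n) = -0.1174/(0.2732/√28) = -2.274
df = n − 1 = 27
p-value = P(T ≤ -2.274) ≈ 0.0156
Since p ≈ 0.0156 < α = 0.1, reject H0; the evidence is statistically significant.

t = -2.274; reject H0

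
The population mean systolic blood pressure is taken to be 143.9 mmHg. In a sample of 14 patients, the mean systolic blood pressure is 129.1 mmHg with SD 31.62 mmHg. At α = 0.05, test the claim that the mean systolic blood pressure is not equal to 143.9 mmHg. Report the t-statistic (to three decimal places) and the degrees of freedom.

H0: μ = 143.9; H1: μ ≠ 143.9 (one-sample t-test, two-sided).
t = (x̄ − μ₀)/(s/√n) = (129.1 − 143.9)/(31.62/√14) = -1.751
df = n − 1 = 13
Two-sided p-value ≈ 0.103
Since p ≈ 0.103 > α = 0.05, fail to reject H0; the evidence is not statistically significant.

t = -1.751, df = 13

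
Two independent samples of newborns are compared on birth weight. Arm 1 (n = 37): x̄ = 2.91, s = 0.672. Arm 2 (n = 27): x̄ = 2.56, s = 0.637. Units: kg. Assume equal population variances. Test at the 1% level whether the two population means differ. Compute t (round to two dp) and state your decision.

t = 2.10; fail to reject H0

Let group 1 = arm 1, group 2 = arm 2. H0: μ_1 = μ_2; H1: μ_1 ≠ μ_2 (two-sample pooled-variance t-test, two-sided).
s_p² = [(37−1)·0.672² + (27−1)·0.637²]/(37+27−2) = 0.432371
t = (2.91 − 2.56)/√[0.432371·(1/37 + 1/27)] = 2.10
df = n₁ + n₂ − 2 = 62
Two-sided p-value ≈ 0.0395
Since p ≈ 0.0395 > α = 0.01, fail to reject H0; the evidence is not statistically significant.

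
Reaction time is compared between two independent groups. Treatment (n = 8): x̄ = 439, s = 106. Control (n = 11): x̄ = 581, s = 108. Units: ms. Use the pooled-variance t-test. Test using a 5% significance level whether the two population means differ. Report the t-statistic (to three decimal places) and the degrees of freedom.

t = -2.851, df = 17

Let group 1 = treatment, group 2 = control. H0: μ_1 = μ_2; H1: μ_1 ≠ μ_2 (two-sample pooled-variance t-test, two-sided).
s_p² = [(8−1)·106² + (11−1)·108²]/(8+11−2) = 11487.8
t = (439 − 581)/√[11487.8·(1/8 + 1/11)] = -2.851
df = n₁ + n₂ − 2 = 17
Two-sided p-value ≈ 0.0110
Since p ≈ 0.0110 < α = 0.05, reject H0; the evidence is statistically significant.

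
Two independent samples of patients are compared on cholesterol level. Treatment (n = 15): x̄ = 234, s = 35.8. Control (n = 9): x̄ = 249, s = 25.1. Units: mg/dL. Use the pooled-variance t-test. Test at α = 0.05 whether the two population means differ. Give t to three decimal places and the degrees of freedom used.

Let group 1 = treatment, group 2 = control. H0: μ_1 = μ_2; H1: μ_1 ≠ μ_2 (two-sample pooled-variance t-test, two-sided).
s_p² = [(15−1)·35.8² + (9−1)·25.1²]/(15+9−2) = 1044.68
t = (234 − 249)/√[1044.68·(1/15 + 1/9)] = -1.101
df = n₁ + n₂ − 2 = 22
Two-sided p-value ≈ 0.283
Since p ≈ 0.283 > α = 0.05, fail to reject H0; the data do not provide sufficient evidence against H0.

t = -1.101, df = 22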